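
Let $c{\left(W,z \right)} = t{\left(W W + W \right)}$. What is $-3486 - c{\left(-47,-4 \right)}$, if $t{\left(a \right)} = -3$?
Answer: $-3483$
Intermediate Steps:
$c{\left(W,z \right)} = -3$
$-3486 - c{\left(-47,-4 \right)} = -3486 - -3 = -3486 + 3 = -3483$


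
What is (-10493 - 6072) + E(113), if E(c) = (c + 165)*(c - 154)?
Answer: -27963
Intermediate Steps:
E(c) = (-154 + c)*(165 + c) (E(c) = (165 + c)*(-154 + c) = (-154 + c)*(165 + c))
(-10493 - 6072) + E(113) = (-10493 - 6072) + (-25410 + 113**2 + 11*113) = -16565 + (-25410 + 12769 + 1243) = -16565 - 11398 = -27963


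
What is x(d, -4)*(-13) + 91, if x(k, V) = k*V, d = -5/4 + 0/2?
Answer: 26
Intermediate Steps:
d = -5/4 (d = -5*¼ + 0*(½) = -5/4 + 0 = -5/4 ≈ -1.2500)
x(k, V) = V*k
x(d, -4)*(-13) + 91 = -4*(-5/4)*(-13) + 91 = 5*(-13) + 91 = -65 + 91 = 26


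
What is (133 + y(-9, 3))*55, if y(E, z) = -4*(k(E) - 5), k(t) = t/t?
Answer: 8195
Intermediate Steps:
k(t) = 1
y(E, z) = 16 (y(E, z) = -4*(1 - 5) = -4*(-4) = 16)
(133 + y(-9, 3))*55 = (133 + 16)*55 = 149*55 = 8195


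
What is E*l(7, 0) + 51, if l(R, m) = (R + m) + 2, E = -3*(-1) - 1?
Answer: 69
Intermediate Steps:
E = 2 (E = 3 - 1 = 2)
l(R, m) = 2 + R + m
E*l(7, 0) + 51 = 2*(2 + 7 + 0) + 51 = 2*9 + 51 = 18 + 51 = 69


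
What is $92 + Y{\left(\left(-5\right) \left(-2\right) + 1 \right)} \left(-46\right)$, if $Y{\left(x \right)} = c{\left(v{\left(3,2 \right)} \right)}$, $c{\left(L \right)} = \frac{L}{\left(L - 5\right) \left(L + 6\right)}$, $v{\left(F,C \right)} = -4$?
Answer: $\frac{736}{9} \approx 81.778$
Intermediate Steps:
$c{\left(L \right)} = \frac{L}{\left(-5 + L\right) \left(6 + L\right)}$
$Y{\left(x \right)} = \frac{2}{9}$ ($Y{\left(x \right)} = - \frac{4}{-30 - 4 + \left(-4\right)^{2}} = - \frac{4}{-30 - 4 + 16} = - \frac{4}{-18} = \left(-4\right) \left(- \frac{1}{18}\right) = \frac{2}{9}$)
$92 + Y{\left(\left(-5\right) \left(-2\right) + 1 \right)} \left(-46\right) = 92 + \frac{2}{9} \left(-46\right) = 92 - \frac{92}{9} = \frac{736}{9}$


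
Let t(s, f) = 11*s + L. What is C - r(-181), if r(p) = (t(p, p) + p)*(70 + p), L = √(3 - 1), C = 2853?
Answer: -238239 + 111*√2 ≈ -2.3808e+5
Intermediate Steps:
L = √2 ≈ 1.4142
t(s, f) = √2 + 11*s (t(s, f) = 11*s + √2 = √2 + 11*s)
r(p) = (70 + p)*(√2 + 12*p) (r(p) = ((√2 + 11*p) + p)*(70 + p) = (√2 + 12*p)*(70 + p) = (70 + p)*(√2 + 12*p))
C - r(-181) = 2853 - (12*(-181)² + 70*√2 + 840*(-181) - 181*√2) = 2853 - (12*32761 + 70*√2 - 152040 - 181*√2) = 2853 - (393132 + 70*√2 - 152040 - 181*√2) = 2853 - (241092 - 111*√2) = 2853 + (-241092 + 111*√2) = -238239 + 111*√2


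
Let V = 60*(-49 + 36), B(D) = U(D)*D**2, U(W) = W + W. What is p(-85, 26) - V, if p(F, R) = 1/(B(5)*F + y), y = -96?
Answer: 16649879/21346 ≈ 780.00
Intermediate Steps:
U(W) = 2*W
B(D) = 2*D**3 (B(D) = (2*D)*D**2 = 2*D**3)
p(F, R) = 1/(-96 + 250*F) (p(F, R) = 1/((2*5**3)*F - 96) = 1/((2*125)*F - 96) = 1/(250*F - 96) = 1/(-96 + 250*F))
V = -780 (V = 60*(-13) = -780)
p(-85, 26) - V = 1/(2*(-48 + 125*(-85))) - 1*(-780) = 1/(2*(-48 - 10625)) + 780 = (1/2)/(-10673) + 780 = (1/2)*(-1/10673) + 780 = -1/21346 + 780 = 16649879/21346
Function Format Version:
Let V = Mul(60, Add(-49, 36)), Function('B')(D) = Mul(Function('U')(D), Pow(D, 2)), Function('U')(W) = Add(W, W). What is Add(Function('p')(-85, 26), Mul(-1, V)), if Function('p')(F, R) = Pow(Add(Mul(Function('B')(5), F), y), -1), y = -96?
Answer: Rational(16649879, 21346) ≈ 780.00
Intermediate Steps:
Function('U')(W) = Mul(2, W)
Function('B')(D) = Mul(2, Pow(D, 3)) (Function('B')(D) = Mul(Mul(2, D), Pow(D, 2)) = Mul(2, Pow(D, 3)))
Function('p')(F, R) = Pow(Add(-96, Mul(250, F)), -1) (Function('p')(F, R) = Pow(Add(Mul(Mul(2, Pow(5, 3)), F), -96), -1) = Pow(Add(Mul(Mul(2, 125), F), -96), -1) = Pow(Add(Mul(250, F), -96), -1) = Pow(Add(-96, Mul(250, F)), -1))
V = -780 (V = Mul(60, -13) = -780)
Add(Function('p')(-85, 26), Mul(-1, V)) = Add(Mul(Rational(1, 2), Pow(Add(-48, Mul(125, -85)), -1)), Mul(-1, -780)) = Add(Mul(Rational(1, 2), Pow(Add(-48, -10625), -1)), 780) = Add(Mul(Rational(1, 2), Pow(-10673, -1)), 780) = Add(Mul(Rational(1, 2), Rational(-1, 10673)), 780) = Add(Rational(-1, 21346), 780) = Rational(16649879, 21346)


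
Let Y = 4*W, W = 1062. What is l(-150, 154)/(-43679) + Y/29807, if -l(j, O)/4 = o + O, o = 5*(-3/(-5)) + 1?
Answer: 204386416/1301939953 ≈ 0.15699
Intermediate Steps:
o = 4 (o = 5*(-3*(-⅕)) + 1 = 5*(⅗) + 1 = 3 + 1 = 4)
l(j, O) = -16 - 4*O (l(j, O) = -4*(4 + O) = -16 - 4*O)
Y = 4248 (Y = 4*1062 = 4248)
l(-150, 154)/(-43679) + Y/29807 = (-16 - 4*154)/(-43679) + 4248/29807 = (-16 - 616)*(-1/43679) + 4248*(1/29807) = -632*(-1/43679) + 4248/29807 = 632/43679 + 4248/29807 = 204386416/1301939953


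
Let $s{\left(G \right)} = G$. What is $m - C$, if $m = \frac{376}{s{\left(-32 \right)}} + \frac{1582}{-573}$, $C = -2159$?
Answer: $\frac{4915169}{2292} \approx 2144.5$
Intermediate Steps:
$m = - \frac{33259}{2292}$ ($m = \frac{376}{-32} + \frac{1582}{-573} = 376 \left(- \frac{1}{32}\right) + 1582 \left(- \frac{1}{573}\right) = - \frac{47}{4} - \frac{1582}{573} = - \frac{33259}{2292} \approx -14.511$)
$m - C = - \frac{33259}{2292} - -2159 = - \frac{33259}{2292} + 2159 = \frac{4915169}{2292}$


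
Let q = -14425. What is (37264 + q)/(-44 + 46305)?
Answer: 22839/46261 ≈ 0.49370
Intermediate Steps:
(37264 + q)/(-44 + 46305) = (37264 - 14425)/(-44 + 46305) = 22839/46261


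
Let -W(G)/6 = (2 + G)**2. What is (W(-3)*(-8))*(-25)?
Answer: -1200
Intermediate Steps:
W(G) = -6*(2 + G)**2
(W(-3)*(-8))*(-25) = (-6*(2 - 3)**2*(-8))*(-25) = (-6*(-1)**2*(-8))*(-25) = (-6*1*(-8))*(-25) = -6*(-8)*(-25) = 48*(-25) = -1200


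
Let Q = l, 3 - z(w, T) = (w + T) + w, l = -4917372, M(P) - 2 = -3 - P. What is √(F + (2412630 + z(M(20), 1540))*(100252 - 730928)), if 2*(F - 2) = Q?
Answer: 6*I*√42240206554 ≈ 1.2331e+6*I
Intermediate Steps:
M(P) = -1 - P (M(P) = 2 + (-3 - P) = -1 - P)
z(w, T) = 3 - T - 2*w (z(w, T) = 3 - ((w + T) + w) = 3 - ((T + w) + w) = 3 - (T + 2*w) = 3 + (-T - 2*w) = 3 - T - 2*w)
Q = -4917372
F = -2458684 (F = 2 + (½)*(-4917372) = 2 - 2458686 = -2458684)
√(F + (2412630 + z(M(20), 1540))*(100252 - 730928)) = √(-2458684 + (2412630 + (3 - 1*1540 - 2*(-1 - 1*20)))*(100252 - 730928)) = √(-2458684 + (2412630 + (3 - 1540 - 2*(-1 - 20)))*(-630676)) = √(-2458684 + (2412630 + (3 - 1540 - 2*(-21)))*(-630676)) = √(-2458684 + (2412630 + (3 - 1540 + 42))*(-630676)) = √(-2458684 + (2412630 - 1495)*(-630676)) = √(-2458684 + 2411135*(-630676)) = √(-2458684 - 1520644977260) = √(-1520647435944) = 6*I*√42240206554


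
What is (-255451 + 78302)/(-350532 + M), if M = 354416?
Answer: -177149/3884 ≈ -45.610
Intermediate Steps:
(-255451 + 78302)/(-350532 + M) = (-255451 + 78302)/(-350532 + 354416) = -177149/3884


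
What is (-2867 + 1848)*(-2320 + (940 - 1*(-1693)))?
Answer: -318947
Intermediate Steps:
(-2867 + 1848)*(-2320 + (940 - 1*(-1693))) = -1019*(-2320 + (940 + 1693)) = -1019*(-2320 + 2633) = -1019*313 = -318947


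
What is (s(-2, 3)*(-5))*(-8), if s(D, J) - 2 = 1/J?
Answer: 280/3 ≈ 93.333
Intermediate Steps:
s(D, J) = 2 + 1/J
(s(-2, 3)*(-5))*(-8) = ((2 + 1/3)*(-5))*(-8) = ((2 + ⅓)*(-5))*(-8) = ((7/3)*(-5))*(-8) = -35/3*(-8) = 280/3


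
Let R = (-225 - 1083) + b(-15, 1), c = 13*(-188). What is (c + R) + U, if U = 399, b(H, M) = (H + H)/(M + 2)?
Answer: -3363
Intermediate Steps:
c = -2444
b(H, M) = 2*H/(2 + M) (b(H, M) = (2*H)/(2 + M) = 2*H/(2 + M))
R = -1318 (R = (-225 - 1083) + 2*(-15)/(2 + 1) = -1308 + 2*(-15)/3 = -1308 + 2*(-15)*(⅓) = -1308 - 10 = -1318)
(c + R) + U = (-2444 - 1318) + 399 = -3762 + 399 = -3363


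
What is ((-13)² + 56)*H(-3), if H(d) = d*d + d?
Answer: 1350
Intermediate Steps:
H(d) = d + d² (H(d) = d² + d = d + d²)
((-13)² + 56)*H(-3) = ((-13)² + 56)*(-3*(1 - 3)) = (169 + 56)*(-3*(-2)) = 225*6 = 1350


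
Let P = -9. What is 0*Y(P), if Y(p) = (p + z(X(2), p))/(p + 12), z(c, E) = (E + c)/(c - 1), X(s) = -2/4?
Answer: 0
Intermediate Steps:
X(s) = -½ (X(s) = -2*¼ = -½)
z(c, E) = (E + c)/(-1 + c)
Y(p) = (⅓ + p/3)/(12 + p) (Y(p) = (p + (p - ½)/(-1 - ½))/(p + 12) = (p + (-½ + p)/(-3/2))/(12 + p) = (p - 2*(-½ + p)/3)/(12 + p) = (p + (⅓ - 2*p/3))/(12 + p) = (⅓ + p/3)/(12 + p))
0*Y(P) = 0*((1 - 9)/(3*(12 - 9))) = 0*((⅓)*(-8)/3) = 0*((⅓)*(⅓)*(-8)) = 0*(-8/9) = 0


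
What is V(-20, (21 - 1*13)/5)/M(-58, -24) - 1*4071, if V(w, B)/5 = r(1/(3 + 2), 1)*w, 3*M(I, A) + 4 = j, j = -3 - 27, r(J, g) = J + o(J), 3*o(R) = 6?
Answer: -68877/17 ≈ -4051.6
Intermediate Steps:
o(R) = 2 (o(R) = (⅓)*6 = 2)
r(J, g) = 2 + J (r(J, g) = J + 2 = 2 + J)
j = -30
M(I, A) = -34/3 (M(I, A) = -4/3 + (⅓)*(-30) = -4/3 - 10 = -34/3)
V(w, B) = 11*w (V(w, B) = 5*((2 + 1/(3 + 2))*w) = 5*((2 + 1/5)*w) = 5*((2 + ⅕)*w) = 5*(11*w/5) = 11*w)
V(-20, (21 - 1*13)/5)/M(-58, -24) - 1*4071 = (11*(-20))/(-34/3) - 1*4071 = -220*(-3/34) - 4071 = 330/17 - 4071 = -68877/17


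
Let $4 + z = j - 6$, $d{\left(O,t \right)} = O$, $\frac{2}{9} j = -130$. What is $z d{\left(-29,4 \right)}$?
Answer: $17255$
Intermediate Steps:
$j = -585$ ($j = \frac{9}{2} \left(-130\right) = -585$)
$z = -595$ ($z = -4 - 591 = -595$)
$z d{\left(-29,4 \right)} = \left(-595\right) \left(-29\right) = 17255$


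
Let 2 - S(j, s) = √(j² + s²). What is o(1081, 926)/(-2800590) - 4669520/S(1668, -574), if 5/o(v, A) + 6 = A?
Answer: 100260151063973/33405908019120 + 84635050*√37/194481 ≈ 2650.1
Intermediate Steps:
S(j, s) = 2 - √(j² + s²)
o(v, A) = 5/(-6 + A)
o(1081, 926)/(-2800590) - 4669520/S(1668, -574) = (5/(-6 + 926))/(-2800590) - 4669520/(2 - √(1668² + (-574)²)) = (5/920)*(-1/2800590) - 4669520/(2 - √(2782224 + 329476)) = (5*(1/920))*(-1/2800590) - 4669520/(2 - √3111700) = (1/184)*(-1/2800590) - 4669520/(2 - 290*√37) = -1/515308560 - 4669520/(2 - 290*√37)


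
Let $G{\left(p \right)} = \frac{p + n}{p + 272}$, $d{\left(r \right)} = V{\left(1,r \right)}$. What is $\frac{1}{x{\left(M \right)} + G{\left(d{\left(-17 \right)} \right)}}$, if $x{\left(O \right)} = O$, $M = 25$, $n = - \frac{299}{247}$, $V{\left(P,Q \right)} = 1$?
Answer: $\frac{5187}{129671} \approx 0.040001$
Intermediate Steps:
$n = - \frac{23}{19}$ ($n = \left(-299\right) \frac{1}{247} = - \frac{23}{19} \approx -1.2105$)
$d{\left(r \right)} = 1$
$G{\left(p \right)} = \frac{- \frac{23}{19} + p}{272 + p}$ ($G{\left(p \right)} = \frac{p - \frac{23}{19}}{p + 272} = \frac{- \frac{23}{19} + p}{272 + p}$)
$\frac{1}{x{\left(M \right)} + G{\left(d{\left(-17 \right)} \right)}} = \frac{1}{25 + \frac{- \frac{23}{19} + 1}{272 + 1}} = \frac{1}{25 + \frac{1}{273} \left(- \frac{4}{19}\right)} = \frac{1}{25 - \frac{4}{5187}} = \frac{1}{\frac{129671}{5187}} = \frac{5187}{129671}$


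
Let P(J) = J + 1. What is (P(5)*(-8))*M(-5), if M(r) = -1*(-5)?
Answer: -240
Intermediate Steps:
M(r) = 5
P(J) = 1 + J
(P(5)*(-8))*M(-5) = ((1 + 5)*(-8))*5 = (6*(-8))*5 = -48*5 = -240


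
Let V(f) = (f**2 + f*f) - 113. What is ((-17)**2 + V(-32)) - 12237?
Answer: -10013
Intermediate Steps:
V(f) = -113 + 2*f**2 (V(f) = (f**2 + f**2) - 113 = 2*f**2 - 113 = -113 + 2*f**2)
((-17)**2 + V(-32)) - 12237 = ((-17)**2 + (-113 + 2*(-32)**2)) - 12237 = (289 + (-113 + 2*1024)) - 12237 = (289 + (-113 + 2048)) - 12237 = (289 + 1935) - 12237 = 2224 - 12237 = -10013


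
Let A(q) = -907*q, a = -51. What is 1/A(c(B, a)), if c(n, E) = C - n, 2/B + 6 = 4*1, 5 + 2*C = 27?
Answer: -1/10884 ≈ -9.1878e-5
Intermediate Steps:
C = 11 (C = -5/2 + (1/2)*27 = -5/2 + 27/2 = 11)
B = -1 (B = 2/(-6 + 4*1) = 2/(-6 + 4) = 2/(-2) = 2*(-1/2) = -1)
c(n, E) = 11 - n
1/A(c(B, a)) = 1/(-907*(11 - 1*(-1))) = 1/(-907*(11 + 1)) = 1/(-907*12) = 1/(-10884) = -1/10884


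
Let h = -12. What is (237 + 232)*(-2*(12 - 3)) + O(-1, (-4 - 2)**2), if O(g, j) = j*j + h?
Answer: -7158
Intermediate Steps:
O(g, j) = -12 + j**2 (O(g, j) = j*j - 12 = j**2 - 12 = -12 + j**2)
(237 + 232)*(-2*(12 - 3)) + O(-1, (-4 - 2)**2) = (237 + 232)*(-2*(12 - 3)) + (-12 + ((-4 - 2)**2)**2) = 469*(-2*9) + (-12 + ((-6)**2)**2) = 469*(-18) + (-12 + 36**2) = -8442 + (-12 + 1296) = -8442 + 1284 = -7158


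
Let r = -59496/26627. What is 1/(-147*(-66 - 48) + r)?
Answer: 26627/446155770 ≈ 5.9681e-5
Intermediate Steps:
r = -59496/26627 (r = -59496*1/26627 = -59496/26627 ≈ -2.2344)
1/(-147*(-66 - 48) + r) = 1/(-147*(-66 - 48) - 59496/26627) = 1/(-147*(-114) - 59496/26627) = 1/(16758 - 59496/26627) = 1/(446155770/26627) = 26627/446155770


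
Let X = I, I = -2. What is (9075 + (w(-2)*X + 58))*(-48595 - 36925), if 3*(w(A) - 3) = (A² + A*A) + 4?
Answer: -779856880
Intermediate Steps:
X = -2
w(A) = 13/3 + 2*A²/3 (w(A) = 3 + ((A² + A*A) + 4)/3 = 3 + ((A² + A²) + 4)/3 = 3 + (2*A² + 4)/3 = 3 + (4 + 2*A²)/3 = 3 + (4/3 + 2*A²/3) = 13/3 + 2*A²/3)
(9075 + (w(-2)*X + 58))*(-48595 - 36925) = (9075 + ((13/3 + (⅔)*(-2)²)*(-2) + 58))*(-48595 - 36925) = (9075 + ((13/3 + (⅔)*4)*(-2) + 58))*(-85520) = (9075 + ((13/3 + 8/3)*(-2) + 58))*(-85520) = (9075 + (7*(-2) + 58))*(-85520) = (9075 + (-14 + 58))*(-85520) = (9075 + 44)*(-85520) = 9119*(-85520) = -779856880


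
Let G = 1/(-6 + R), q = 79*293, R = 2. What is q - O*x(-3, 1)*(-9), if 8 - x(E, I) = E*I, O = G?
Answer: 92489/4 ≈ 23122.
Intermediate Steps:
q = 23147
G = -¼ (G = 1/(-6 + 2) = 1/(-4) = -¼ ≈ -0.25000)
O = -¼ ≈ -0.25000
x(E, I) = 8 - E*I
q - O*x(-3, 1)*(-9) = 23147 - (-(8 - 1*(-3)*1)/4)*(-9) = 23147 - (-(8 + 3)/4)*(-9) = 23147 - (-¼*11)*(-9) = 23147 - (-11)*(-9)/4 = 23147 - 1*99/4 = 23147 - 99/4 = 92489/4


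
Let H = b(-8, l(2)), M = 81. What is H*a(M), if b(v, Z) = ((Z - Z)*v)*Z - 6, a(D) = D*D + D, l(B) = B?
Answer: -39852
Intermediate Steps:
a(D) = D + D**2 (a(D) = D**2 + D = D + D**2)
b(v, Z) = -6 (b(v, Z) = (0*v)*Z - 6 = 0*Z - 6 = 0 - 6 = -6)
H = -6
H*a(M) = -486*(1 + 81) = -486*82 = -6*6642 = -39852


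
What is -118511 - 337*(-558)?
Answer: 69535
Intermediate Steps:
-118511 - 337*(-558) = -118511 - 1*(-188046) = -118511 + 188046 = 69535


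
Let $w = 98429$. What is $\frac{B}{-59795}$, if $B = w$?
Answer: $- \frac{98429}{59795} \approx -1.6461$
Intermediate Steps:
$B = 98429$
$\frac{B}{-59795} = \frac{98429}{-59795} = 98429 \left(- \frac{1}{59795}\right) = - \frac{98429}{59795}$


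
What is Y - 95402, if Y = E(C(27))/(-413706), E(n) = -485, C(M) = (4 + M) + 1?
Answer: -39468379327/413706 ≈ -95402.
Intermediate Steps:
C(M) = 5 + M
Y = 485/413706 (Y = -485/(-413706) = -485*(-1/413706) = 485/413706 ≈ 0.0011723)
Y - 95402 = 485/413706 - 95402 = -39468379327/413706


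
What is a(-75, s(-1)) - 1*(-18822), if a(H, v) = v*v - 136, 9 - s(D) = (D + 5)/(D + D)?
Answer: 18807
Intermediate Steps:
s(D) = 9 - (5 + D)/(2*D) (s(D) = 9 - (D + 5)/(D + D) = 9 - (5 + D)/(2*D))
a(H, v) = -136 + v² (a(H, v) = v² - 136 = -136 + v²)
a(-75, s(-1)) - 1*(-18822) = (-136 + ((½)*(-5 + 17*(-1))/(-1))²) - 1*(-18822) = (-136 + ((½)*(-1)*(-5 - 17))²) + 18822 = (-136 + ((½)*(-1)*(-22))²) + 18822 = (-136 + 11²) + 18822 = (-136 + 121) + 18822 = -15 + 18822 = 18807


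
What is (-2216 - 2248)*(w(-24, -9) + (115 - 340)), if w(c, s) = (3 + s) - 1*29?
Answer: 1160640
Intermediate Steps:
w(c, s) = -26 + s (w(c, s) = (3 + s) - 29 = -26 + s)
(-2216 - 2248)*(w(-24, -9) + (115 - 340)) = (-2216 - 2248)*((-26 - 9) + (115 - 340)) = -4464*(-35 - 225) = -4464*(-260) = 1160640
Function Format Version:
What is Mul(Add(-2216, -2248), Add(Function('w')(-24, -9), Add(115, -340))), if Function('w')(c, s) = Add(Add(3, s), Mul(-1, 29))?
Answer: 1160640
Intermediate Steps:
Function('w')(c, s) = Add(-26, s) (Function('w')(c, s) = Add(Add(3, s), -29) = Add(-26, s))
Mul(Add(-2216, -2248), Add(Function('w')(-24, -9), Add(115, -340))) = Mul(Add(-2216, -2248), Add(Add(-26, -9), Add(115, -340))) = Mul(-4464, Add(-35, -225)) = Mul(-4464, -260) = 1160640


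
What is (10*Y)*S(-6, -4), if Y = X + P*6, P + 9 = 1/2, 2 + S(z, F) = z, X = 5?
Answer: 3680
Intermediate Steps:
S(z, F) = -2 + z
P = -17/2 (P = -9 + 1/2 = -9 + ½ = -17/2 ≈ -8.5000)
Y = -46 (Y = 5 - 17/2*6 = 5 - 51 = -46)
(10*Y)*S(-6, -4) = (10*(-46))*(-2 - 6) = -460*(-8) = 3680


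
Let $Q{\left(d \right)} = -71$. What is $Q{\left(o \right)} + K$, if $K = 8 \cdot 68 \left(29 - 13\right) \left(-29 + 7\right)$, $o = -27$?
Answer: $-191559$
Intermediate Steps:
$K = -191488$ ($K = 544 \cdot 16 \left(-22\right) = 544 \left(-352\right) = -191488$)
$Q{\left(o \right)} + K = -71 - 191488 = -191559$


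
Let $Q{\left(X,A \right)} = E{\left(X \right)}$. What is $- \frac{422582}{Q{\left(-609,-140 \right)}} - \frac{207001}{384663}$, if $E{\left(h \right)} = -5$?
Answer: $\frac{162550624861}{1923315} \approx 84516.0$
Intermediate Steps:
$Q{\left(X,A \right)} = -5$
$- \frac{422582}{Q{\left(-609,-140 \right)}} - \frac{207001}{384663} = - \frac{422582}{-5} - \frac{207001}{384663} = \left(-422582\right) \left(- \frac{1}{5}\right) - \frac{207001}{384663} = \frac{422582}{5} - \frac{207001}{384663} = \frac{162550624861}{1923315}$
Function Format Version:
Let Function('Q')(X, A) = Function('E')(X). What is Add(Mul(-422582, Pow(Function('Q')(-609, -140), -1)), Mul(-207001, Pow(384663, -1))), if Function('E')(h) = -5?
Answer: Rational(162550624861, 1923315) ≈ 84516.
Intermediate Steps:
Function('Q')(X, A) = -5
Add(Mul(-422582, Pow(Function('Q')(-609, -140), -1)), Mul(-207001, Pow(384663, -1))) = Add(Mul(-422582, Pow(-5, -1)), Mul(-207001, Pow(384663, -1))) = Add(Mul(-422582, Rational(-1, 5)), Mul(-207001, Rational(1, 384663))) = Add(Rational(422582, 5), Rational(-207001, 384663)) = Rational(162550624861, 1923315)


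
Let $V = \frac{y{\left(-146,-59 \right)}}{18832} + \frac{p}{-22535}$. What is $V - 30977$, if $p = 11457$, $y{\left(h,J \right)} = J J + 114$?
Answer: $- \frac{13146126745139}{424379120} \approx -30977.0$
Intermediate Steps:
$y{\left(h,J \right)} = 114 + J^{2}$ ($y{\left(h,J \right)} = J^{2} + 114 = 114 + J^{2}$)
$V = - \frac{134744899}{424379120}$ ($V = \frac{114 + \left(-59\right)^{2}}{18832} + \frac{11457}{-22535} = \left(114 + 3481\right) \frac{1}{18832} + 11457 \left(- \frac{1}{22535}\right) = 3595 \cdot \frac{1}{18832} - \frac{11457}{22535} = \frac{3595}{18832} - \frac{11457}{22535} = - \frac{134744899}{424379120} \approx -0.31751$)
$V - 30977 = - \frac{134744899}{424379120} - 30977 = - \frac{13146126745139}{424379120}$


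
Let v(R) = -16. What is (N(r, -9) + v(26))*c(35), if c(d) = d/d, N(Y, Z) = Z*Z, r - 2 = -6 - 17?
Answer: 65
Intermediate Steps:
r = -21 (r = 2 + (-6 - 17) = 2 - 23 = -21)
N(Y, Z) = Z**2
c(d) = 1
(N(r, -9) + v(26))*c(35) = ((-9)**2 - 16)*1 = (81 - 16)*1 = 65*1 = 65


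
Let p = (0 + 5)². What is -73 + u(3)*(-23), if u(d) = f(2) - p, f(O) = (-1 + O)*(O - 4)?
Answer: 548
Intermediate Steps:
p = 25 (p = 5² = 25)
f(O) = (-1 + O)*(-4 + O)
u(d) = -27 (u(d) = (4 + 2² - 5*2) - 1*25 = (4 + 4 - 10) - 25 = -2 - 25 = -27)
-73 + u(3)*(-23) = -73 - 27*(-23) = -73 + 621 = 548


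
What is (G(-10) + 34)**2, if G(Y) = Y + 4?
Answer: 784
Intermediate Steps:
G(Y) = 4 + Y
(G(-10) + 34)**2 = ((4 - 10) + 34)**2 = (-6 + 34)**2 = 28**2 = 784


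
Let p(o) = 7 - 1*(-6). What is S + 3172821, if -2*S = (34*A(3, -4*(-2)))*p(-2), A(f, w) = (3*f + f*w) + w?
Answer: 3163760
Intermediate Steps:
A(f, w) = w + 3*f + f*w
p(o) = 13 (p(o) = 7 + 6 = 13)
S = -9061 (S = -34*(-4*(-2) + 3*3 + 3*(-4*(-2)))*13/2 = -34*(8 + 9 + 3*8)*13/2 = -34*(8 + 9 + 24)*13/2 = -34*41*13/2 = -697*13 = -½*18122 = -9061)
S + 3172821 = -9061 + 3172821 = 3163760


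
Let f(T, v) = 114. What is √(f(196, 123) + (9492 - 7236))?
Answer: √2370 ≈ 48.683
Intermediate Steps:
√(f(196, 123) + (9492 - 7236)) = √(114 + (9492 - 7236)) = √(114 + 2256) = √2370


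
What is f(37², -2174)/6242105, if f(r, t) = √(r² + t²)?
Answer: √6600437/6242105 ≈ 0.00041158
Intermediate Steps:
f(37², -2174)/6242105 = √((37²)² + (-2174)²)/6242105 = √(1369² + 4726276)*(1/6242105) = √(1874161 + 4726276)*(1/6242105) = √6600437*(1/6242105) = √6600437/6242105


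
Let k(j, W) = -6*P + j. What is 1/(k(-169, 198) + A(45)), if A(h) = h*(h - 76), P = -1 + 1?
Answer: -1/1564 ≈ -0.00063939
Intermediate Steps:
P = 0
A(h) = h*(-76 + h)
k(j, W) = j (k(j, W) = -6*0 + j = 0 + j = j)
1/(k(-169, 198) + A(45)) = 1/(-169 + 45*(-76 + 45)) = 1/(-169 + 45*(-31)) = 1/(-169 - 1395) = 1/(-1564) = -1/1564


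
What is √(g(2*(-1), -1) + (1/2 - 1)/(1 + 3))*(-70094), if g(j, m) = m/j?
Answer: -35047*√6/2 ≈ -42924.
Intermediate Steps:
√(g(2*(-1), -1) + (1/2 - 1)/(1 + 3))*(-70094) = √(-1/(2*(-1)) + (1/2 - 1)/(1 + 3))*(-70094) = √(-1/(-2) + (½ - 1)/4)*(-70094) = √(-1*(-½) - ½*¼)*(-70094) = √(½ - ⅛)*(-70094) = √(3/8)*(-70094) = (√6/4)*(-70094) = -35047*√6/2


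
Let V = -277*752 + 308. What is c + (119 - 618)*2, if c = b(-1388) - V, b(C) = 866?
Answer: 207864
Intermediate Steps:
V = -207996 (V = -208304 + 308 = -207996)
c = 208862 (c = 866 - 1*(-207996) = 866 + 207996 = 208862)
c + (119 - 618)*2 = 208862 + (119 - 618)*2 = 208862 - 499*2 = 208862 - 998 = 207864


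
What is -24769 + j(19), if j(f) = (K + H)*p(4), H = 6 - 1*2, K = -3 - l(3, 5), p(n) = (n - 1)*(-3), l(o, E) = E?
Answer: -24733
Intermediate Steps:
p(n) = 3 - 3*n (p(n) = (-1 + n)*(-3) = 3 - 3*n)
K = -8 (K = -3 - 1*5 = -3 - 5 = -8)
H = 4 (H = 6 - 2 = 4)
j(f) = 36 (j(f) = (-8 + 4)*(3 - 3*4) = -4*(3 - 12) = -4*(-9) = 36)
-24769 + j(19) = -24769 + 36 = -24733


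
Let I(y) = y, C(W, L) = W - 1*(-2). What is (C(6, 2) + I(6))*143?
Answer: 2002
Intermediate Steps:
C(W, L) = 2 + W (C(W, L) = W + 2 = 2 + W)
(C(6, 2) + I(6))*143 = ((2 + 6) + 6)*143 = (8 + 6)*143 = 14*143 = 2002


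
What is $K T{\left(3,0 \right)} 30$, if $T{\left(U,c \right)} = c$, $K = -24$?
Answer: $0$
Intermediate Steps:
$K T{\left(3,0 \right)} 30 = \left(-24\right) 0 \cdot 30 = 0 \cdot 30 = 0$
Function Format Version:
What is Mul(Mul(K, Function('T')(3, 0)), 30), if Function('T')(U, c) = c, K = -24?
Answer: 0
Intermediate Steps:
Mul(Mul(K, Function('T')(3, 0)), 30) = Mul(Mul(-24, 0), 30) = Mul(0, 30) = 0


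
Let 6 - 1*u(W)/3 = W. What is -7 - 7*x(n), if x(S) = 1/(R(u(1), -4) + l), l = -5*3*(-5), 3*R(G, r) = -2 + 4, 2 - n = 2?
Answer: -1610/227 ≈ -7.0925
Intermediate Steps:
n = 0 (n = 2 - 1*2 = 2 - 2 = 0)
u(W) = 18 - 3*W
R(G, r) = 2/3 (R(G, r) = (-2 + 4)/3 = (1/3)*2 = 2/3)
l = 75 (l = -15*(-5) = 75)
x(S) = 3/227 (x(S) = 1/(2/3 + 75) = 1/(227/3) = 3/227)
-7 - 7*x(n) = -7 - 7*3/227 = -7 - 21/227 = -1610/227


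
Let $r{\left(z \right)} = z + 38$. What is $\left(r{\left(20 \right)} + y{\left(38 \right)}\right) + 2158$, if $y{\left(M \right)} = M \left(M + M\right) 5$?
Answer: $16656$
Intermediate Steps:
$y{\left(M \right)} = 10 M^{2}$ ($y{\left(M \right)} = M 2 M 5 = 2 M^{2} \cdot 5 = 10 M^{2}$)
$r{\left(z \right)} = 38 + z$
$\left(r{\left(20 \right)} + y{\left(38 \right)}\right) + 2158 = \left(\left(38 + 20\right) + 10 \cdot 38^{2}\right) + 2158 = \left(58 + 10 \cdot 1444\right) + 2158 = \left(58 + 14440\right) + 2158 = 14498 + 2158 = 16656$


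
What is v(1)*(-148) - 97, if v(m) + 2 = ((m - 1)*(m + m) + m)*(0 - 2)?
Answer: 495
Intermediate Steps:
v(m) = -2 - 2*m - 4*m*(-1 + m) (v(m) = -2 + ((m - 1)*(m + m) + m)*(0 - 2) = -2 + ((-1 + m)*(2*m) + m)*(-2) = -2 + (2*m*(-1 + m) + m)*(-2) = -2 + (m + 2*m*(-1 + m))*(-2) = -2 + (-2*m - 4*m*(-1 + m)) = -2 - 2*m - 4*m*(-1 + m))
v(1)*(-148) - 97 = (-2 - 4*1**2 + 2*1)*(-148) - 97 = (-2 - 4*1 + 2)*(-148) - 97 = (-2 - 4 + 2)*(-148) - 97 = -4*(-148) - 97 = 592 - 97 = 495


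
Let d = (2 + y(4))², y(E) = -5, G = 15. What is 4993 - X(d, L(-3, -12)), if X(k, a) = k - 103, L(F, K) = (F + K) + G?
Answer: 5087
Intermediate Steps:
L(F, K) = 15 + F + K (L(F, K) = (F + K) + 15 = 15 + F + K)
d = 9 (d = (2 - 5)² = (-3)² = 9)
X(k, a) = -103 + k
4993 - X(d, L(-3, -12)) = 4993 - (-103 + 9) = 4993 - 1*(-94) = 4993 + 94 = 5087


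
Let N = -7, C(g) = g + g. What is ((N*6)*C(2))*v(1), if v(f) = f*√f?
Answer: -168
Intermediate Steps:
C(g) = 2*g
v(f) = f^(3/2)
((N*6)*C(2))*v(1) = ((-7*6)*(2*2))*1^(3/2) = -42*4*1 = -168*1 = -168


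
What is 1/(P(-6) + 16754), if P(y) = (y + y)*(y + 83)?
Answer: 1/15830 ≈ 6.3171e-5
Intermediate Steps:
P(y) = 2*y*(83 + y) (P(y) = (2*y)*(83 + y) = 2*y*(83 + y))
1/(P(-6) + 16754) = 1/(2*(-6)*(83 - 6) + 16754) = 1/(2*(-6)*77 + 16754) = 1/(-924 + 16754) = 1/15830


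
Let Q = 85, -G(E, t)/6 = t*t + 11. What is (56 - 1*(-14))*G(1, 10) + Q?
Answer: -46535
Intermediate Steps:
G(E, t) = -66 - 6*t² (G(E, t) = -6*(t*t + 11) = -6*(t² + 11) = -6*(11 + t²) = -66 - 6*t²)
(56 - 1*(-14))*G(1, 10) + Q = (56 - 1*(-14))*(-66 - 6*10²) + 85 = (56 + 14)*(-66 - 6*100) + 85 = 70*(-66 - 600) + 85 = 70*(-666) + 85 = -46620 + 85 = -46535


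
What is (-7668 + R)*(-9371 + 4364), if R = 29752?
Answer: -110574588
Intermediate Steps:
(-7668 + R)*(-9371 + 4364) = (-7668 + 29752)*(-9371 + 4364) = 22084*(-5007) = -110574588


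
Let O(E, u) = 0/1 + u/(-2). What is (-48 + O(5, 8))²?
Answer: 2704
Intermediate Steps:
O(E, u) = -u/2 (O(E, u) = 0*1 + u*(-½) = 0 - u/2 = -u/2)
(-48 + O(5, 8))² = (-48 - ½*8)² = (-48 - 4)² = (-52)² = 2704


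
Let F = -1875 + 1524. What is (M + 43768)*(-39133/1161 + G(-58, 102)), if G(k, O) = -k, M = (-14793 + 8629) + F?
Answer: 1050720865/1161 ≈ 9.0501e+5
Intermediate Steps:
F = -351
M = -6515 (M = (-14793 + 8629) - 351 = -6164 - 351 = -6515)
(M + 43768)*(-39133/1161 + G(-58, 102)) = (-6515 + 43768)*(-39133/1161 - 1*(-58)) = 37253*(-39133*1/1161 + 58) = 37253*(-39133/1161 + 58) = 37253*(28205/1161) = 1050720865/1161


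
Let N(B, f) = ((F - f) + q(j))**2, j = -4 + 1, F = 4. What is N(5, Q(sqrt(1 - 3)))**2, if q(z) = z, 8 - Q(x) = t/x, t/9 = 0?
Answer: 2401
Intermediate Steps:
t = 0 (t = 9*0 = 0)
j = -3
Q(x) = 8 (Q(x) = 8 - 0/x = 8 - 1*0 = 8 + 0 = 8)
N(B, f) = (1 - f)**2 (N(B, f) = ((4 - f) - 3)**2 = (1 - f)**2)
N(5, Q(sqrt(1 - 3)))**2 = ((-1 + 8)**2)**2 = (7**2)**2 = 49**2 = 2401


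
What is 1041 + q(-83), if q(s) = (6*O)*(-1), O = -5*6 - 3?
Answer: 1239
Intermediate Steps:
O = -33 (O = -30 - 3 = -33)
q(s) = 198 (q(s) = (6*(-33))*(-1) = -198*(-1) = 198)
1041 + q(-83) = 1041 + 198 = 1239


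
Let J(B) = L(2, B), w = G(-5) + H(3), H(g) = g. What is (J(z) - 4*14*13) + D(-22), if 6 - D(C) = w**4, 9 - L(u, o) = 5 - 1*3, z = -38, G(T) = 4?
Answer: -3116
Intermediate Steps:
w = 7 (w = 4 + 3 = 7)
L(u, o) = 7 (L(u, o) = 9 - (5 - 1*3) = 9 - (5 - 3) = 9 - 1*2 = 9 - 2 = 7)
J(B) = 7
D(C) = -2395 (D(C) = 6 - 1*7**4 = 6 - 1*2401 = 6 - 2401 = -2395)
(J(z) - 4*14*13) + D(-22) = (7 - 4*14*13) - 2395 = (7 - 56*13) - 2395 = (7 - 728) - 2395 = -721 - 2395 = -3116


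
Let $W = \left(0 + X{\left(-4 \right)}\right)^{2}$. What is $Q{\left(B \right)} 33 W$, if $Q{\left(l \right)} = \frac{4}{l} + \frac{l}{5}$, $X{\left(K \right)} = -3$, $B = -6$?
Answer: $- \frac{2772}{5} \approx -554.4$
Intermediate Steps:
$Q{\left(l \right)} = \frac{4}{l} + \frac{l}{5}$ ($Q{\left(l \right)} = \frac{4}{l} + l \frac{1}{5} = \frac{4}{l} + \frac{l}{5}$)
$W = 9$ ($W = \left(0 - 3\right)^{2} = \left(-3\right)^{2} = 9$)
$Q{\left(B \right)} 33 W = \left(\frac{4}{-6} + \frac{1}{5} \left(-6\right)\right) 33 \cdot 9 = \left(4 \left(- \frac{1}{6}\right) - \frac{6}{5}\right) 33 \cdot 9 = \left(- \frac{2}{3} - \frac{6}{5}\right) 33 \cdot 9 = \left(- \frac{28}{15}\right) 33 \cdot 9 = \left(- \frac{308}{5}\right) 9 = - \frac{2772}{5}$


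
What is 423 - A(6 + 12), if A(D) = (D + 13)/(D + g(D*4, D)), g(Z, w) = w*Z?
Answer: 555791/1314 ≈ 422.98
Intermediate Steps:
g(Z, w) = Z*w
A(D) = (13 + D)/(D + 4*D²) (A(D) = (D + 13)/(D + (D*4)*D) = (13 + D)/(D + (4*D)*D) = (13 + D)/(D + 4*D²))
423 - A(6 + 12) = 423 - (13 + (6 + 12))/((6 + 12)*(1 + 4*(6 + 12))) = 423 - (13 + 18)/(18*(1 + 4*18)) = 423 - 31/(18*(1 + 72)) = 423 - 31/(18*73) = 423 - 1*31/1314 = 423 - 31/1314 = 555791/1314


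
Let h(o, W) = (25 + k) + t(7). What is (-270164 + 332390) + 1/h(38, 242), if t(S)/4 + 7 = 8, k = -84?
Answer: 3422429/55 ≈ 62226.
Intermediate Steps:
t(S) = 4 (t(S) = -28 + 4*8 = -28 + 32 = 4)
h(o, W) = -55 (h(o, W) = (25 - 84) + 4 = -59 + 4 = -55)
(-270164 + 332390) + 1/h(38, 242) = (-270164 + 332390) + 1/(-55) = 62226 - 1/55 = 3422429/55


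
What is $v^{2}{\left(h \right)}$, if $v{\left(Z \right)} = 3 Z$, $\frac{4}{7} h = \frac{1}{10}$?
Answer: $\frac{441}{1600} \approx 0.27563$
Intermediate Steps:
$h = \frac{7}{40}$ ($h = \frac{7}{4 \cdot 10} = \frac{7}{4} \cdot \frac{1}{10} = \frac{7}{40} \approx 0.175$)
$v^{2}{\left(h \right)} = \left(3 \cdot \frac{7}{40}\right)^{2} = \left(\frac{21}{40}\right)^{2} = \frac{441}{1600}$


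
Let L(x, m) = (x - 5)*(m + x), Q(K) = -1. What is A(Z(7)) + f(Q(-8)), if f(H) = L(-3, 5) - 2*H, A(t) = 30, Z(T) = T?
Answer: 16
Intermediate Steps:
L(x, m) = (-5 + x)*(m + x)
f(H) = -16 - 2*H (f(H) = ((-3)² - 5*5 - 5*(-3) + 5*(-3)) - 2*H = (9 - 25 + 15 - 15) - 2*H = -16 - 2*H)
A(Z(7)) + f(Q(-8)) = 30 + (-16 - 2*(-1)) = 30 + (-16 + 2) = 30 - 14 = 16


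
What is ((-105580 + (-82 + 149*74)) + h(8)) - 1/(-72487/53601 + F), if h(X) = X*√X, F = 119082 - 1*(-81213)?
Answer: -1016006399723489/10735939808 + 16*√2 ≈ -94613.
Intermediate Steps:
F = 200295 (F = 119082 + 81213 = 200295)
h(X) = X^(3/2)
((-105580 + (-82 + 149*74)) + h(8)) - 1/(-72487/53601 + F) = ((-105580 + (-82 + 149*74)) + 8^(3/2)) - 1/(-72487/53601 + 200295) = ((-105580 + (-82 + 11026)) + 16*√2) - 1/(-72487*1/53601 + 200295) = ((-105580 + 10944) + 16*√2) - 1/(-72487/53601 + 200295) = (-94636 + 16*√2) - 1/10735939808/53601 = (-94636 + 16*√2) - 1*53601/10735939808 = (-94636 + 16*√2) - 53601/10735939808 = -1016006399723489/10735939808 + 16*√2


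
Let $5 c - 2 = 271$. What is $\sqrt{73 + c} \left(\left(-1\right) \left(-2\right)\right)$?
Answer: $\frac{2 \sqrt{3190}}{5} \approx 22.592$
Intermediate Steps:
$c = \frac{273}{5}$ ($c = \frac{2}{5} + \frac{1}{5} \cdot 271 = \frac{2}{5} + \frac{271}{5} = \frac{273}{5} \approx 54.6$)
$\sqrt{73 + c} \left(\left(-1\right) \left(-2\right)\right) = \sqrt{73 + \frac{273}{5}} \left(\left(-1\right) \left(-2\right)\right) = \sqrt{\frac{638}{5}} \cdot 2 = \frac{\sqrt{3190}}{5} \cdot 2 = \frac{2 \sqrt{3190}}{5}$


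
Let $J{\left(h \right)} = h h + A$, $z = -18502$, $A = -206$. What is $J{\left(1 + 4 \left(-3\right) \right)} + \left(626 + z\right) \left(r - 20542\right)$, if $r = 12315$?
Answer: $147065767$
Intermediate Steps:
$J{\left(h \right)} = -206 + h^{2}$ ($J{\left(h \right)} = h h - 206 = h^{2} - 206 = -206 + h^{2}$)
$J{\left(1 + 4 \left(-3\right) \right)} + \left(626 + z\right) \left(r - 20542\right) = \left(-206 + \left(1 + 4 \left(-3\right)\right)^{2}\right) + \left(626 - 18502\right) \left(12315 - 20542\right) = \left(-206 + \left(1 - 12\right)^{2}\right) - -147065852 = \left(-206 + \left(-11\right)^{2}\right) + 147065852 = \left(-206 + 121\right) + 147065852 = -85 + 147065852 = 147065767$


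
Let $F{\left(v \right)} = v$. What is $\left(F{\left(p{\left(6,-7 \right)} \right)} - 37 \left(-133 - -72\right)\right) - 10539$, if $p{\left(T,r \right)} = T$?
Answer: $-8276$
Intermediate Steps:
$\left(F{\left(p{\left(6,-7 \right)} \right)} - 37 \left(-133 - -72\right)\right) - 10539 = \left(6 - 37 \left(-133 - -72\right)\right) - 10539 = \left(6 - 37 \left(-133 + 72\right)\right) - 10539 = \left(6 - -2257\right) - 10539 = \left(6 + 2257\right) - 10539 = 2263 - 10539 = -8276$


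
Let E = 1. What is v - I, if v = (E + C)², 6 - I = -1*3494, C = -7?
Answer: -3464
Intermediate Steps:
I = 3500 (I = 6 - (-1)*3494 = 6 - 1*(-3494) = 6 + 3494 = 3500)
v = 36 (v = (1 - 7)² = (-6)² = 36)
v - I = 36 - 1*3500 = 36 - 3500 = -3464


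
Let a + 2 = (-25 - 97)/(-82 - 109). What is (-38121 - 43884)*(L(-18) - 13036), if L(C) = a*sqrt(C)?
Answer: 1069017180 + 63963900*I*sqrt(2)/191 ≈ 1.069e+9 + 4.7361e+5*I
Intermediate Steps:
a = -260/191 (a = -2 + (-25 - 97)/(-82 - 109) = -2 - 122/(-191) = -2 - 122*(-1/191) = -2 + 122/191 = -260/191 ≈ -1.3613)
L(C) = -260*sqrt(C)/191
(-38121 - 43884)*(L(-18) - 13036) = (-38121 - 43884)*(-780*I*sqrt(2)/191 - 13036) = -82005*(-780*I*sqrt(2)/191 - 13036) = -82005*(-13036 - 780*I*sqrt(2)/191) = 1069017180 + 63963900*I*sqrt(2)/191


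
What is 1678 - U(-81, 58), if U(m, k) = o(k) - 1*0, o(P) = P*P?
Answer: -1686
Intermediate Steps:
o(P) = P²
U(m, k) = k² (U(m, k) = k² - 1*0 = k² + 0 = k²)
1678 - U(-81, 58) = 1678 - 1*58² = 1678 - 1*3364 = 1678 - 3364 = -1686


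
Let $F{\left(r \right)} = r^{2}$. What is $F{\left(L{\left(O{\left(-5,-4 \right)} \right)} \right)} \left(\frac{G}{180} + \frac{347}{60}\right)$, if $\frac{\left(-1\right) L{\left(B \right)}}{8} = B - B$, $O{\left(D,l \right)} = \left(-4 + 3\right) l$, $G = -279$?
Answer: $0$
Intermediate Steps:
$O{\left(D,l \right)} = - l$
$L{\left(B \right)} = 0$ ($L{\left(B \right)} = - 8 \left(B - B\right) = \left(-8\right) 0 = 0$)
$F{\left(L{\left(O{\left(-5,-4 \right)} \right)} \right)} \left(\frac{G}{180} + \frac{347}{60}\right) = 0^{2} \left(- \frac{279}{180} + \frac{347}{60}\right) = 0 \left(\left(-279\right) \frac{1}{180} + 347 \cdot \frac{1}{60}\right) = 0 \left(- \frac{31}{20} + \frac{347}{60}\right) = 0 \cdot \frac{127}{30} = 0$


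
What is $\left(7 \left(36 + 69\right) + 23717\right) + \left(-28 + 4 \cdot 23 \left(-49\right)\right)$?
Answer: $19916$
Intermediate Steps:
$\left(7 \left(36 + 69\right) + 23717\right) + \left(-28 + 4 \cdot 23 \left(-49\right)\right) = \left(7 \cdot 105 + 23717\right) + \left(-28 + 92 \left(-49\right)\right) = \left(735 + 23717\right) - 4536 = 24452 - 4536 = 19916$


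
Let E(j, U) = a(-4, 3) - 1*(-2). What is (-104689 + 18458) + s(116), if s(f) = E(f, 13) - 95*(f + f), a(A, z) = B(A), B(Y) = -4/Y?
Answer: -108268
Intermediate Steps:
a(A, z) = -4/A
E(j, U) = 3 (E(j, U) = -4/(-4) - 1*(-2) = -4*(-¼) + 2 = 1 + 2 = 3)
s(f) = 3 - 190*f (s(f) = 3 - 95*(f + f) = 3 - 190*f)
(-104689 + 18458) + s(116) = (-104689 + 18458) + (3 - 190*116) = -86231 + (3 - 22040) = -86231 - 22037 = -108268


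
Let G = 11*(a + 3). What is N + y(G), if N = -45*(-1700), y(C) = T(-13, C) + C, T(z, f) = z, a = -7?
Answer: 76443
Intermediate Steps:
G = -44 (G = 11*(-7 + 3) = 11*(-4) = -44)
y(C) = -13 + C
N = 76500
N + y(G) = 76500 + (-13 - 44) = 76500 - 57 = 76443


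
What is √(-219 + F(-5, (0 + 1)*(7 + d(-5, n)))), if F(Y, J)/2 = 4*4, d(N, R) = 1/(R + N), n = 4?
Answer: I*√187 ≈ 13.675*I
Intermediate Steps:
d(N, R) = 1/(N + R)
F(Y, J) = 32 (F(Y, J) = 2*(4*4) = 2*16 = 32)
√(-219 + F(-5, (0 + 1)*(7 + d(-5, n)))) = √(-219 + 32) = √(-187) = I*√187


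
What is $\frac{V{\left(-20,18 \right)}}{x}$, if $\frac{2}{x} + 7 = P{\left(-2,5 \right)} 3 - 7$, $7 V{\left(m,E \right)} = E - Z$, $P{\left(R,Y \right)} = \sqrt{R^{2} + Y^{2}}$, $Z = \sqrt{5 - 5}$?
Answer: $-18 + \frac{27 \sqrt{29}}{7} \approx 2.7714$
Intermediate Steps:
$Z = 0$ ($Z = \sqrt{0} = 0$)
$V{\left(m,E \right)} = \frac{E}{7}$ ($V{\left(m,E \right)} = \frac{E - 0}{7} = \frac{E + 0}{7} = \frac{E}{7}$)
$x = \frac{2}{-14 + 3 \sqrt{29}}$ ($x = \frac{2}{-7 - \left(7 - \sqrt{\left(-2\right)^{2} + 5^{2}} \cdot 3\right)} = \frac{2}{-7 - \left(7 - \sqrt{4 + 25} \cdot 3\right)} = \frac{2}{-7 - \left(7 - \sqrt{29} \cdot 3\right)} = \frac{2}{-7 - \left(7 - 3 \sqrt{29}\right)} = \frac{2}{-14 + 3 \sqrt{29}} \approx 0.92786$)
$\frac{V{\left(-20,18 \right)}}{x} = \frac{\frac{1}{7} \cdot 18}{\frac{28}{65} + \frac{6 \sqrt{29}}{65}} = \frac{18}{7 \left(\frac{28}{65} + \frac{6 \sqrt{29}}{65}\right)}$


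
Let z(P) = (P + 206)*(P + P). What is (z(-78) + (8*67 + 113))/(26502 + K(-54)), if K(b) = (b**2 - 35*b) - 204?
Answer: -19319/31104 ≈ -0.62111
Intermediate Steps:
K(b) = -204 + b**2 - 35*b
z(P) = 2*P*(206 + P) (z(P) = (206 + P)*(2*P) = 2*P*(206 + P))
(z(-78) + (8*67 + 113))/(26502 + K(-54)) = (2*(-78)*(206 - 78) + (8*67 + 113))/(26502 + (-204 + (-54)**2 - 35*(-54))) = (2*(-78)*128 + (536 + 113))/(26502 + (-204 + 2916 + 1890)) = (-19968 + 649)/(26502 + 4602) = -19319/31104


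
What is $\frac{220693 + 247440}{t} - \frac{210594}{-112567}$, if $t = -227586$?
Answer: $- \frac{4768081327}{25618673262} \approx -0.18612$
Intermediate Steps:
$\frac{220693 + 247440}{t} - \frac{210594}{-112567} = \frac{220693 + 247440}{-227586} - \frac{210594}{-112567} = 468133 \left(- \frac{1}{227586}\right) - - \frac{210594}{112567} = - \frac{468133}{227586} + \frac{210594}{112567} = - \frac{4768081327}{25618673262}$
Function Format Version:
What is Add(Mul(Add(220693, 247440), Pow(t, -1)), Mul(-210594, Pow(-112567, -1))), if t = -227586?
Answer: Rational(-4768081327, 25618673262) ≈ -0.18612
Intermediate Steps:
Add(Mul(Add(220693, 247440), Pow(t, -1)), Mul(-210594, Pow(-112567, -1))) = Add(Mul(Add(220693, 247440), Pow(-227586, -1)), Mul(-210594, Pow(-112567, -1))) = Add(Mul(468133, Rational(-1, 227586)), Mul(-210594, Rational(-1, 112567))) = Add(Rational(-468133, 227586), Rational(210594, 112567)) = Rational(-4768081327, 25618673262)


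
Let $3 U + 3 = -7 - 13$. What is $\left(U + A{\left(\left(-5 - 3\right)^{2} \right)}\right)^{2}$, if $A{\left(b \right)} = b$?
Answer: $\frac{28561}{9} \approx 3173.4$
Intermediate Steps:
$U = - \frac{23}{3}$ ($U = -1 + \frac{-7 - 13}{3} = -1 + \frac{1}{3} \left(-20\right) = -1 - \frac{20}{3} = - \frac{23}{3} \approx -7.6667$)
$\left(U + A{\left(\left(-5 - 3\right)^{2} \right)}\right)^{2} = \left(- \frac{23}{3} + \left(-5 - 3\right)^{2}\right)^{2} = \left(- \frac{23}{3} + \left(-8\right)^{2}\right)^{2} = \left(- \frac{23}{3} + 64\right)^{2} = \left(\frac{169}{3}\right)^{2} = \frac{28561}{9}$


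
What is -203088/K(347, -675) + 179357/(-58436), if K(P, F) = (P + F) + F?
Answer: 11687755297/58611308 ≈ 199.41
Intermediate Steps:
K(P, F) = P + 2*F (K(P, F) = (F + P) + F = P + 2*F)
-203088/K(347, -675) + 179357/(-58436) = -203088/(347 + 2*(-675)) + 179357/(-58436) = -203088/(347 - 1350) + 179357*(-1/58436) = -203088/(-1003) - 179357/58436 = -203088*(-1/1003) - 179357/58436 = 203088/1003 - 179357/58436 = 11687755297/58611308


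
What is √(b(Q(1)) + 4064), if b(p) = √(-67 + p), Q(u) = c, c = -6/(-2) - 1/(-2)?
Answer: √(16256 + 2*I*√254)/2 ≈ 63.75 + 0.0625*I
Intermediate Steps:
c = 7/2 (c = -6*(-½) - 1*(-½) = 3 + ½ = 7/2 ≈ 3.5000)
Q(u) = 7/2
√(b(Q(1)) + 4064) = √(√(-67 + 7/2) + 4064) = √(√(-127/2) + 4064) = √(I*√254/2 + 4064) = √(4064 + I*√254/2)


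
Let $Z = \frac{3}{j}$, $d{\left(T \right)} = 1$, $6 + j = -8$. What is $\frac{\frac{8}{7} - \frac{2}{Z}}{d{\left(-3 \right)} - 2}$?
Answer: $- \frac{220}{21} \approx -10.476$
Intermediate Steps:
$j = -14$ ($j = -6 - 8 = -14$)
$Z = - \frac{3}{14}$ ($Z = \frac{3}{-14} = 3 \left(- \frac{1}{14}\right) = - \frac{3}{14} \approx -0.21429$)
$\frac{\frac{8}{7} - \frac{2}{Z}}{d{\left(-3 \right)} - 2} = \frac{\frac{8}{7} - \frac{2}{- \frac{3}{14}}}{1 - 2} = \frac{8 \cdot \frac{1}{7} - - \frac{28}{3}}{-1} = \left(\frac{8}{7} + \frac{28}{3}\right) \left(-1\right) = \frac{220}{21} \left(-1\right) = - \frac{220}{21}$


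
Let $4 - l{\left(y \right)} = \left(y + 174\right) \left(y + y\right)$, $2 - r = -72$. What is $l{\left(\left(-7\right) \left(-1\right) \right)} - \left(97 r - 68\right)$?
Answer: $-9640$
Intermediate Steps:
$r = 74$ ($r = 2 - -72 = 2 + 72 = 74$)
$l{\left(y \right)} = 4 - 2 y \left(174 + y\right)$ ($l{\left(y \right)} = 4 - \left(y + 174\right) \left(y + y\right) = 4 - \left(174 + y\right) 2 y = 4 - 2 y \left(174 + y\right)$)
$l{\left(\left(-7\right) \left(-1\right) \right)} - \left(97 r - 68\right) = \left(4 - 348 \left(\left(-7\right) \left(-1\right)\right) - 2 \left(\left(-7\right) \left(-1\right)\right)^{2}\right) - \left(97 \cdot 74 - 68\right) = \left(4 - 2436 - 2 \cdot 7^{2}\right) - \left(7178 - 68\right) = \left(4 - 2436 - 98\right) - 7110 = -2530 - 7110 = -9640$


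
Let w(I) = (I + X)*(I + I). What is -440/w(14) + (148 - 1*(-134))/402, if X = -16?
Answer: 4014/469 ≈ 8.5586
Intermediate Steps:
w(I) = 2*I*(-16 + I) (w(I) = (I - 16)*(I + I) = (-16 + I)*(2*I) = 2*I*(-16 + I))
-440/w(14) + (148 - 1*(-134))/402 = -440*1/(28*(-16 + 14)) + (148 - 1*(-134))/402 = -440/(2*14*(-2)) + (148 + 134)*(1/402) = -440/(-56) + 282*(1/402) = -440*(-1/56) + 47/67 = 55/7 + 47/67 = 4014/469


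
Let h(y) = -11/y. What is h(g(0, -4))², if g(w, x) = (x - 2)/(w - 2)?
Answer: 121/9 ≈ 13.444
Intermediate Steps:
g(w, x) = (-2 + x)/(-2 + w)
h(g(0, -4))² = (-11*(-2 + 0)/(-2 - 4))² = (-11/(-6/(-2)))² = (-11/((-½*(-6))))² = (-11/3)² = 121/9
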